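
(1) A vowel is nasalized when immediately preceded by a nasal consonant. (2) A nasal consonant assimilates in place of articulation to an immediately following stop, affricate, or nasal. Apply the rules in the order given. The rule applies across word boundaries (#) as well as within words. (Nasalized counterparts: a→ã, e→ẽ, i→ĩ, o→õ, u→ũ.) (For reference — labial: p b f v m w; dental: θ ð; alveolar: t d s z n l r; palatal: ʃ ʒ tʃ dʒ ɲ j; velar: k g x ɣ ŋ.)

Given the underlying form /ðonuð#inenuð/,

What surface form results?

[ðonũð#inẽnũð]

Rule 1: /u/ after nasal /n/ → [ũ]
Rule 1: /e/ after nasal /n/ → [ẽ]
Rule 1: /u/ after nasal /n/ → [ũ]
After rule 1: ðonũð#inẽnũð
Rule 2: no segment meets the rule's conditions; no change.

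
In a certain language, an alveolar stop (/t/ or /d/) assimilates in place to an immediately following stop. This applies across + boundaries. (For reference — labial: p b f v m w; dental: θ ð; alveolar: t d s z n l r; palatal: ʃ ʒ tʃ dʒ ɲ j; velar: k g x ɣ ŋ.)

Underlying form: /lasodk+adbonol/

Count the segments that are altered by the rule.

2

/d/ before /k/ (velar) → [g]
/d/ before /b/ (labial) → [b]
2 segments change.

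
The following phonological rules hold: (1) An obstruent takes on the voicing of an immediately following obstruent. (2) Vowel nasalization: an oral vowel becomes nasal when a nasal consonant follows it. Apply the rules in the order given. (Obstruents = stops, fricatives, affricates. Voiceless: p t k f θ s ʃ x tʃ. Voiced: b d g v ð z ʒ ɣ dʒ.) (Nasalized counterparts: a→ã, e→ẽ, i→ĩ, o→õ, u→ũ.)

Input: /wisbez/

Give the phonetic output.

Rule 1: /s/ before /b/ (voiced) → [z]
After rule 1: wizbez
Rule 2: no segment meets the rule's conditions; no change.

[wizbez]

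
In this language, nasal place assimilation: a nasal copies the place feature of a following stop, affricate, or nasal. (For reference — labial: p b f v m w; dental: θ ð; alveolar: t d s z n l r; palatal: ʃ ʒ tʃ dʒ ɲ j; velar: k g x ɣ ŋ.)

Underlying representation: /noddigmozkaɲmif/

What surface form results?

/ɲ/ before /m/ (labial) → [m]

[noddigmozkammif]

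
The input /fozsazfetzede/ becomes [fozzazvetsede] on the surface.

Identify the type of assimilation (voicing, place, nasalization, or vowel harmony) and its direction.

/s/→[z] /f/→[v] /z/→[s].
Each target copies a feature from the preceding segment, so the direction is progressive.

voicing assimilation, progressive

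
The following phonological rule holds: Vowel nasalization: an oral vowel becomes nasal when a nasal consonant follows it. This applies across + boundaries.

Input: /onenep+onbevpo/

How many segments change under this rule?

3

/o/ before nasal /n/ → [õ]
/e/ before nasal /n/ → [ẽ]
/o/ before nasal /n/ → [õ]
3 segments change.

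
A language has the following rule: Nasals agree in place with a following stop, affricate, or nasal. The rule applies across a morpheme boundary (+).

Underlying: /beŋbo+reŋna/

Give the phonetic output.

/ŋ/ before /b/ (labial) → [m]
/ŋ/ before /n/ (alveolar) → [n]

[bembo+renna]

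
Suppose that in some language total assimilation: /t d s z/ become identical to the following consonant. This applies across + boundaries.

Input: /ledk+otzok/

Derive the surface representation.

[lekk+ozzok]

/d/ before /k/ → [k] (total assimilation)
/t/ before /z/ → [z] (total assimilation)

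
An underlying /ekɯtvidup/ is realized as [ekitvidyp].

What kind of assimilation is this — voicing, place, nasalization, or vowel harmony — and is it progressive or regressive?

vowel harmony, progressive

/ɯ/→[i] /u/→[y].
Vowels agree with the first vowel, so the harmony is progressive.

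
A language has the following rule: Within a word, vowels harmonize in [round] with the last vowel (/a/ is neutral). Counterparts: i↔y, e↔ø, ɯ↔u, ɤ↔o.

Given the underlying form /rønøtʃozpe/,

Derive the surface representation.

[renetʃɤzpe]

/ø/ harmonizes with /e/ ([-round]) → [e]
/ø/ harmonizes with /e/ ([-round]) → [e]
/o/ harmonizes with /e/ ([-round]) → [ɤ]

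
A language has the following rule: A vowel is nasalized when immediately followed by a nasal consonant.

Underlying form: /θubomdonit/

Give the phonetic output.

[θubõmdõnit]

/o/ before nasal /m/ → [õ]
/o/ before nasal /n/ → [õ]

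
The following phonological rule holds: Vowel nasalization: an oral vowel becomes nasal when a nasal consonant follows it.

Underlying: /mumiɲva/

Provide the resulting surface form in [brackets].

[mũmĩɲva]

/u/ before nasal /m/ → [ũ]
/i/ before nasal /ɲ/ → [ĩ]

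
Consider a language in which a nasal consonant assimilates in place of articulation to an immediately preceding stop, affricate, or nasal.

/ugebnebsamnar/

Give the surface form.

[ugebmebsammar]

/n/ after /b/ (labial) → [m]
/n/ after /m/ (labial) → [m]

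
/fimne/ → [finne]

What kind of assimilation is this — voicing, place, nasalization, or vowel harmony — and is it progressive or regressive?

place assimilation, regressive

/m/→[n].
Each target copies a feature from the following segment, so the direction is regressive.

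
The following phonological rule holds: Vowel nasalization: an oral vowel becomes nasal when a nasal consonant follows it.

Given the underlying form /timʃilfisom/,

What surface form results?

/i/ before nasal /m/ → [ĩ]
/o/ before nasal /m/ → [õ]

[tĩmʃilfisõm]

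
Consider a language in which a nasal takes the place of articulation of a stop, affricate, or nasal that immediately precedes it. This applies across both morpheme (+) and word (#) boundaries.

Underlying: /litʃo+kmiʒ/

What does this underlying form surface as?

[litʃo+kŋiʒ]

/m/ after /k/ (velar) → [ŋ]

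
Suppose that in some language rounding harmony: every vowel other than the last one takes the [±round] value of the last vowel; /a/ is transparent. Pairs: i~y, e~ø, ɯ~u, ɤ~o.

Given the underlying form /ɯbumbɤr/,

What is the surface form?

/u/ harmonizes with /ɤ/ ([-round]) → [ɯ]

[ɯbɯmbɤr]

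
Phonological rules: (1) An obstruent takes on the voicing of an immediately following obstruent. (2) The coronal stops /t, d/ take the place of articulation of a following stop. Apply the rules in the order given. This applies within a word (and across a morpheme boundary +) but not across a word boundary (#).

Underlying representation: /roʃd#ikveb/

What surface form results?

[roʒd#igveb]

Rule 1: /ʃ/ before /d/ (voiced) → [ʒ]
Rule 1: /k/ before /v/ (voiced) → [g]
After rule 1: roʒd#igveb
Rule 2: no segment meets the rule's conditions; no change.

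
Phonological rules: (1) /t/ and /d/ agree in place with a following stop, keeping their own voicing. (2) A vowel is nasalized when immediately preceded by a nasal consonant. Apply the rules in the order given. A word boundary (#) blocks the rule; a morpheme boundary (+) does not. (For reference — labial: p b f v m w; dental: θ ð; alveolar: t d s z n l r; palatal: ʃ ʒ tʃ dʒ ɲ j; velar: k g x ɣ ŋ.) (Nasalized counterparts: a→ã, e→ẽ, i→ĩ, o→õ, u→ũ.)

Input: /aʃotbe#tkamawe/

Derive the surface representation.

Rule 1: /t/ before /b/ (labial) → [p]
Rule 1: /t/ before /k/ (velar) → [k]
After rule 1: aʃopbe#kkamawe
Rule 2: /a/ after nasal /m/ → [ã]

[aʃopbe#kkamãwe]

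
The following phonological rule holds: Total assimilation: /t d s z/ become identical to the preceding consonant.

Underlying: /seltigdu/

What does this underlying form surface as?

[selliggu]

/t/ after /l/ → [l] (total assimilation)
/d/ after /g/ → [g] (total assimilation)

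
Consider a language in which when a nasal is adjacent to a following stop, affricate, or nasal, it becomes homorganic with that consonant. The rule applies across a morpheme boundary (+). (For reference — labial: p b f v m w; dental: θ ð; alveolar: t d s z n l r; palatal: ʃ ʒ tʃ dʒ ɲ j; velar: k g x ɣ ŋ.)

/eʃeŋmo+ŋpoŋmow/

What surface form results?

[eʃemmo+mpommow]

/ŋ/ before /m/ (labial) → [m]
/ŋ/ before /p/ (labial) → [m]
/ŋ/ before /m/ (labial) → [m]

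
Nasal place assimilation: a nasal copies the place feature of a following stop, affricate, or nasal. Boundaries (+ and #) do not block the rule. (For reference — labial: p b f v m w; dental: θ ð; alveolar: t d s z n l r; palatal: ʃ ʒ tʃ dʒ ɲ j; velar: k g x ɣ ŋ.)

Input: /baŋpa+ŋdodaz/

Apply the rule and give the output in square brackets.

[bampa+ndodaz]

/ŋ/ before /p/ (labial) → [m]
/ŋ/ before /d/ (alveolar) → [n]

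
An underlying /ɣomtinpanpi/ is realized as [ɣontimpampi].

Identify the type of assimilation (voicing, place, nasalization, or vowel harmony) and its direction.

/m/→[n] /n/→[m] /n/→[m].
Each target copies a feature from the following segment, so the direction is regressive.

place assimilation, regressive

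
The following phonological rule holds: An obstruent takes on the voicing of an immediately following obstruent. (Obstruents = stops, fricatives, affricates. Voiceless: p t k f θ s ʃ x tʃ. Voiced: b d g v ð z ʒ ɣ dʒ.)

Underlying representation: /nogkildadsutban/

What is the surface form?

[nokkildatsudban]

/g/ before /k/ (voiceless) → [k]
/d/ before /s/ (voiceless) → [t]
/t/ before /b/ (voiced) → [d]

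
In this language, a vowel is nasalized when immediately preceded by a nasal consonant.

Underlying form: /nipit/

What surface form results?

[nĩpit]

/i/ after nasal /n/ → [ĩ]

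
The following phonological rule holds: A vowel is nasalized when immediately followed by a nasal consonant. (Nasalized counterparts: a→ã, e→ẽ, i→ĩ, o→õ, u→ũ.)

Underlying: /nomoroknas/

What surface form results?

[nõmoroknas]

/o/ before nasal /m/ → [õ]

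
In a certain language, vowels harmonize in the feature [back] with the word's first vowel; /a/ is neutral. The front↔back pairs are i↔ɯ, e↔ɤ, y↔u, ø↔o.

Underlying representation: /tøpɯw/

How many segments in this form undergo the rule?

1

/ɯ/ harmonizes with /ø/ ([-back]) → [i]
1 segment changes.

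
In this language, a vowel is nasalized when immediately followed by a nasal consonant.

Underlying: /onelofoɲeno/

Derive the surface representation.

[õnelofõɲẽno]

/o/ before nasal /n/ → [õ]
/o/ before nasal /ɲ/ → [õ]
/e/ before nasal /n/ → [ẽ]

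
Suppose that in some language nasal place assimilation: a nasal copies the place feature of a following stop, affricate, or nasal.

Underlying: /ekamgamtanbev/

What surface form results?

/m/ before /g/ (velar) → [ŋ]
/m/ before /t/ (alveolar) → [n]
/n/ before /b/ (labial) → [m]

[ekaŋgantambev]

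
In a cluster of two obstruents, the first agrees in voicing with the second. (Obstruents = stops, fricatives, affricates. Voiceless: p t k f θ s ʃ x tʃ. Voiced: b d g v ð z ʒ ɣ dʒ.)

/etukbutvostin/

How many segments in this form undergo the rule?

2

/k/ before /b/ (voiced) → [g]
/t/ before /v/ (voiced) → [d]
2 segments change.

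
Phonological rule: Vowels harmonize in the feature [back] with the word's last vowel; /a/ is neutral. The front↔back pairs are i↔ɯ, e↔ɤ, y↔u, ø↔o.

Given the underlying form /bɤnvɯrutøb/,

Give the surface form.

[benvirytøb]

/ɤ/ harmonizes with /ø/ ([-back]) → [e]
/ɯ/ harmonizes with /ø/ ([-back]) → [i]
/u/ harmonizes with /ø/ ([-back]) → [y]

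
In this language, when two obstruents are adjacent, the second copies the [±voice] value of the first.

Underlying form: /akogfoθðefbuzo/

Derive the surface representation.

/f/ after /g/ (voiced) → [v]
/ð/ after /θ/ (voiceless) → [θ]
/b/ after /f/ (voiceless) → [p]

[akogvoθθefpuzo]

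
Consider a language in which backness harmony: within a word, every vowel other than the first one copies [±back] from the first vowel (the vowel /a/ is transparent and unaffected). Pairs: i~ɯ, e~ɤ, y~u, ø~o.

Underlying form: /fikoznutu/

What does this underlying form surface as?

/o/ harmonizes with /i/ ([-back]) → [ø]
/u/ harmonizes with /i/ ([-back]) → [y]
/u/ harmonizes with /i/ ([-back]) → [y]

[fikøznyty]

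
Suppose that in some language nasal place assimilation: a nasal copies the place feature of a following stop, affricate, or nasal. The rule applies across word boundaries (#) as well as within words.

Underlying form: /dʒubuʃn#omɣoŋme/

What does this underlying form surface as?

/ŋ/ before /m/ (labial) → [m]

[dʒubuʃn#omɣomme]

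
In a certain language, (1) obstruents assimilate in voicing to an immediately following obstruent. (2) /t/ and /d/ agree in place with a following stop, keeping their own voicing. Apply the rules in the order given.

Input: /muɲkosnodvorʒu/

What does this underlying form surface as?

[muɲkosnodvorʒu]

Rule 1: no segment meets the rule's conditions; no change.
After rule 1: muɲkosnodvorʒu
Rule 2: no segment meets the rule's conditions; no change.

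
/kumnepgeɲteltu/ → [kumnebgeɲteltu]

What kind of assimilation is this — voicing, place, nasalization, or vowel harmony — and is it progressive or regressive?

/p/→[b].
Each target copies a feature from the following segment, so the direction is regressive.

voicing assimilation, regressive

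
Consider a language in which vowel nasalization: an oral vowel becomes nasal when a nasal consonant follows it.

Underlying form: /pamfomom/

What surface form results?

/a/ before nasal /m/ → [ã]
/o/ before nasal /m/ → [õ]
/o/ before nasal /m/ → [õ]

[pãmfõmõm]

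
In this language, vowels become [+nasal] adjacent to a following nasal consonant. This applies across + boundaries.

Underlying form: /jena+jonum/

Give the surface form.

/e/ before nasal /n/ → [ẽ]
/o/ before nasal /n/ → [õ]
/u/ before nasal /m/ → [ũ]

[jẽna+jõnũm]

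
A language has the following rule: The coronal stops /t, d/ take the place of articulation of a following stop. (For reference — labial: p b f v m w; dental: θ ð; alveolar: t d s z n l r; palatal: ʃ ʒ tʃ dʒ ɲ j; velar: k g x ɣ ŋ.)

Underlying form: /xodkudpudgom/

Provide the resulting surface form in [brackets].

[xogkubpuggom]

/d/ before /k/ (velar) → [g]
/d/ before /p/ (labial) → [b]
/d/ before /g/ (velar) → [g]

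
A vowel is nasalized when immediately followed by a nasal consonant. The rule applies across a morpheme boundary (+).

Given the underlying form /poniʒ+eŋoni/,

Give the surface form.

/o/ before nasal /n/ → [õ]
/e/ before nasal /ŋ/ → [ẽ]
/o/ before nasal /n/ → [õ]

[põniʒ+ẽŋõni]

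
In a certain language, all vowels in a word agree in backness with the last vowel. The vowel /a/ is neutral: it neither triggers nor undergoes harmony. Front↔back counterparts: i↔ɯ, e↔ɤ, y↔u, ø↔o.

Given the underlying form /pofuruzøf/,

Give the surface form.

[pøfyryzøf]

/o/ harmonizes with /ø/ ([-back]) → [ø]
/u/ harmonizes with /ø/ ([-back]) → [y]
/u/ harmonizes with /ø/ ([-back]) → [y]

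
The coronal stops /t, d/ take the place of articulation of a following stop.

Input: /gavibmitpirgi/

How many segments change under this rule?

/t/ before /p/ (labial) → [p]
1 segment changes.

1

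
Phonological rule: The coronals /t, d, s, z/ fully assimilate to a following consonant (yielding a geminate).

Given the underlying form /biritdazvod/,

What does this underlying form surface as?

/t/ before /d/ → [d] (total assimilation)
/z/ before /v/ → [v] (total assimilation)

[biriddavvod]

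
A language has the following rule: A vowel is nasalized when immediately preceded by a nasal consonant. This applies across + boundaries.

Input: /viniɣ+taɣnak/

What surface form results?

[vinĩɣ+taɣnãk]

/i/ after nasal /n/ → [ĩ]
/a/ after nasal /n/ → [ã]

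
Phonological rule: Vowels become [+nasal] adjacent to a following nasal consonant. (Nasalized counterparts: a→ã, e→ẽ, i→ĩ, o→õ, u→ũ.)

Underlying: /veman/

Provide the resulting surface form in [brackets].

/e/ before nasal /m/ → [ẽ]
/a/ before nasal /n/ → [ã]

[vẽmãn]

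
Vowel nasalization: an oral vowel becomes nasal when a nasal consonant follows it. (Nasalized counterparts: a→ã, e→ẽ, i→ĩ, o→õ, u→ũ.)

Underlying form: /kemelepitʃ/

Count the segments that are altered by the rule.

1

/e/ before nasal /m/ → [ẽ]
1 segment changes.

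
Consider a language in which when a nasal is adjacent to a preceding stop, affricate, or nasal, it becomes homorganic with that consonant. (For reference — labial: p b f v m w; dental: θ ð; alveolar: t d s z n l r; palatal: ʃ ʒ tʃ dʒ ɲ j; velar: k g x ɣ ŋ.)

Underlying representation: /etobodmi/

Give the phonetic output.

/m/ after /d/ (alveolar) → [n]

[etobodni]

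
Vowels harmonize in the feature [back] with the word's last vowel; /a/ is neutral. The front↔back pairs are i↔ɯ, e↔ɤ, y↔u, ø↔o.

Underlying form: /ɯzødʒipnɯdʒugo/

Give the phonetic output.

/ø/ harmonizes with /o/ ([+back]) → [o]
/i/ harmonizes with /o/ ([+back]) → [ɯ]

[ɯzodʒɯpnɯdʒugo]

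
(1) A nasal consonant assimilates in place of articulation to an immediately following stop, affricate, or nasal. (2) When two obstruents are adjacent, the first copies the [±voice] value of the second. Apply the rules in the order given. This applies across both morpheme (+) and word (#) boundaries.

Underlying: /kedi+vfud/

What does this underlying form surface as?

Rule 1: no segment meets the rule's conditions; no change.
After rule 1: kedi+vfud
Rule 2: /v/ before /f/ (voiceless) → [f]

[kedi+ffud]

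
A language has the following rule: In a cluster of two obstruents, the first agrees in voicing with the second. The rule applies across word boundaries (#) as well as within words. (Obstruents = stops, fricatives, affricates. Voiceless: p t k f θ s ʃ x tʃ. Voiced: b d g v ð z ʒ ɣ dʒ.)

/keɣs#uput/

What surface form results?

/ɣ/ before /s/ (voiceless) → [x]

[kexs#uput]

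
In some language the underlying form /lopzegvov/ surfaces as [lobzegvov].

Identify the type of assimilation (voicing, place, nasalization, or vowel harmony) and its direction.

/p/→[b].
Each target copies a feature from the following segment, so the direction is regressive.

voicing assimilation, regressive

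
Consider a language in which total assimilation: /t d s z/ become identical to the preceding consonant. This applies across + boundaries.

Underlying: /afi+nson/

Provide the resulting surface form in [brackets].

[afi+nnon]

/s/ after /n/ → [n] (total assimilation)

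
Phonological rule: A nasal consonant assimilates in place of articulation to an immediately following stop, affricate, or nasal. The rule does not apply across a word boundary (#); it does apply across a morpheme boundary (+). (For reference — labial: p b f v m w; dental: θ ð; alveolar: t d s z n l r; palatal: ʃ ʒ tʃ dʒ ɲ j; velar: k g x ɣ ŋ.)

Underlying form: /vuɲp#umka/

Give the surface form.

/ɲ/ before /p/ (labial) → [m]
/m/ before /k/ (velar) → [ŋ]

[vump#uŋka]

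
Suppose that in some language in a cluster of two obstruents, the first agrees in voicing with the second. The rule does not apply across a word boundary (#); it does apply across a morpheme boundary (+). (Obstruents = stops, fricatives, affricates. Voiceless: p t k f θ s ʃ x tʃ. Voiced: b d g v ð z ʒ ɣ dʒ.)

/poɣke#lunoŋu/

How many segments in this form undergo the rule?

1

/ɣ/ before /k/ (voiceless) → [x]
1 segment changes.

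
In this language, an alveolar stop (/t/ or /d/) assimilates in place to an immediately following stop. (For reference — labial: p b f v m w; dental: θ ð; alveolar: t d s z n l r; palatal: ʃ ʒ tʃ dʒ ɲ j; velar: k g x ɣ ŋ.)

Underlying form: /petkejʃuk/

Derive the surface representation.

/t/ before /k/ (velar) → [k]

[pekkejʃuk]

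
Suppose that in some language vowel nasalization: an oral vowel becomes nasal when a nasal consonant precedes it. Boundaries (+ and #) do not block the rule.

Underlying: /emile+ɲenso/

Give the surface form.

/i/ after nasal /m/ → [ĩ]
/e/ after nasal /ɲ/ → [ẽ]

[emĩle+ɲẽnso]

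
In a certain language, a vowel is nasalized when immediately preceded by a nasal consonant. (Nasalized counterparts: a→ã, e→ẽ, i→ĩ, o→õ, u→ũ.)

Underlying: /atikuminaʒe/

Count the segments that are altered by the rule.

/i/ after nasal /m/ → [ĩ]
/a/ after nasal /n/ → [ã]
2 segments change.

2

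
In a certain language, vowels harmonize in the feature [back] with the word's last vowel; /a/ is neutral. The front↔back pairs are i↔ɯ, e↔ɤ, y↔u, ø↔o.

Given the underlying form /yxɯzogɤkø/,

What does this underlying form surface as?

[yxizøgekø]

/ɯ/ harmonizes with /ø/ ([-back]) → [i]
/o/ harmonizes with /ø/ ([-back]) → [ø]
/ɤ/ harmonizes with /ø/ ([-back]) → [e]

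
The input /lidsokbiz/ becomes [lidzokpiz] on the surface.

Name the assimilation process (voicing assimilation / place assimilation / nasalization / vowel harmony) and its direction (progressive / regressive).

/s/→[z] /b/→[p].
Each target copies a feature from the preceding segment, so the direction is progressive.

voicing assimilation, progressive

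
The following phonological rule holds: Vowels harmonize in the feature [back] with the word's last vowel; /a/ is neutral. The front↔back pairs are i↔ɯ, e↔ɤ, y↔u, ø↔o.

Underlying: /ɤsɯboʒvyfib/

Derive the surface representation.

/ɤ/ harmonizes with /i/ ([-back]) → [e]
/ɯ/ harmonizes with /i/ ([-back]) → [i]
/o/ harmonizes with /i/ ([-back]) → [ø]

[esibøʒvyfib]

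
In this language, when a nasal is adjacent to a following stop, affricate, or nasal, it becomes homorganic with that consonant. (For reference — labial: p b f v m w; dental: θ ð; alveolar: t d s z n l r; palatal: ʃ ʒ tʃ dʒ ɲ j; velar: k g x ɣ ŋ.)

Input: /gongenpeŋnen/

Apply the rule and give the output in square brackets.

/n/ before /g/ (velar) → [ŋ]
/n/ before /p/ (labial) → [m]
/ŋ/ before /n/ (alveolar) → [n]

[goŋgempennen]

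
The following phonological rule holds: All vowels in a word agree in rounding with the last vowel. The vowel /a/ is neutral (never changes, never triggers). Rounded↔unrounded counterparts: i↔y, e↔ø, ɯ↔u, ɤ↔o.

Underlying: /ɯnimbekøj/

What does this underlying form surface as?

[unymbøkøj]

/ɯ/ harmonizes with /ø/ ([+round]) → [u]
/i/ harmonizes with /ø/ ([+round]) → [y]
/e/ harmonizes with /ø/ ([+round]) → [ø]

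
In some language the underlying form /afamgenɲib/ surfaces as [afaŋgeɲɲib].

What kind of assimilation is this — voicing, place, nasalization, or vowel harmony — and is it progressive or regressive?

place assimilation, regressive

/m/→[ŋ] /n/→[ɲ].
Each target copies a feature from the following segment, so the direction is regressive.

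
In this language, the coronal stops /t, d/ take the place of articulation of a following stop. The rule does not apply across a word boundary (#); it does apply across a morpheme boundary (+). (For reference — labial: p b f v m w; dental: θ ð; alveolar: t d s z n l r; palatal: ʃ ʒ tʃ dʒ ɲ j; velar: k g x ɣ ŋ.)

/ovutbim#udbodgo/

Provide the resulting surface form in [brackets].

/t/ before /b/ (labial) → [p]
/d/ before /b/ (labial) → [b]
/d/ before /g/ (velar) → [g]

[ovupbim#ubboggo]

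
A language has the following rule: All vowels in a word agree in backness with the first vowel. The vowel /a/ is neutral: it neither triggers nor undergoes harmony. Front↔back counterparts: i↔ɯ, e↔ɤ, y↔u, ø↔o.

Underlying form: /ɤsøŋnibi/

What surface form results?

/ø/ harmonizes with /ɤ/ ([+back]) → [o]
/i/ harmonizes with /ɤ/ ([+back]) → [ɯ]
/i/ harmonizes with /ɤ/ ([+back]) → [ɯ]

[ɤsoŋnɯbɯ]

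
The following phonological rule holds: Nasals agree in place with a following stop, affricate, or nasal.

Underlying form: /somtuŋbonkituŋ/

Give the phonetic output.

[sontumboŋkituŋ]

/m/ before /t/ (alveolar) → [n]
/ŋ/ before /b/ (labial) → [m]
/n/ before /k/ (velar) → [ŋ]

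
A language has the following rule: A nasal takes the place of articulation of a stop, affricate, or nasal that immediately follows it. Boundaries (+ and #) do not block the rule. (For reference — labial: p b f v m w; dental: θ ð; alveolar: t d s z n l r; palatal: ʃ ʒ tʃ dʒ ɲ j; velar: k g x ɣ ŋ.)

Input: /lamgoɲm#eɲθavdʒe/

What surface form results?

[laŋgomm#eɲθavdʒe]

/m/ before /g/ (velar) → [ŋ]
/ɲ/ before /m/ (labial) → [m]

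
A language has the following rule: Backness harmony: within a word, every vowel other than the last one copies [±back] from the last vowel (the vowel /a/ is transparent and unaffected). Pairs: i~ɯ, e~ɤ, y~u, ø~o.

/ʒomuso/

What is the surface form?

no segment meets the rule's conditions; no change.

[ʒomuso]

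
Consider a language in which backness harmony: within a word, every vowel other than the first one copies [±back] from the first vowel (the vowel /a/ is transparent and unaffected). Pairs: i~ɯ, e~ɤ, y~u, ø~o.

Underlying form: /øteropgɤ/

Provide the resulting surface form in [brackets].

/o/ harmonizes with /ø/ ([-back]) → [ø]
/ɤ/ harmonizes with /ø/ ([-back]) → [e]

[øterøpge]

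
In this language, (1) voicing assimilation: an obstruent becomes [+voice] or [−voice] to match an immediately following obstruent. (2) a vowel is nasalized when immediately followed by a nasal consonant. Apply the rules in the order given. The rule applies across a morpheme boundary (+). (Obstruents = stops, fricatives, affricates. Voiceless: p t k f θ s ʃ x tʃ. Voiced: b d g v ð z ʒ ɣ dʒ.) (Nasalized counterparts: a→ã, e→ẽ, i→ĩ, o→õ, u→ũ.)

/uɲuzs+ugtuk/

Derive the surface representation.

[ũɲuss+uktuk]

Rule 1: /z/ before /s/ (voiceless) → [s]
Rule 1: /g/ before /t/ (voiceless) → [k]
After rule 1: uɲuss+uktuk
Rule 2: /u/ before nasal /ɲ/ → [ũ]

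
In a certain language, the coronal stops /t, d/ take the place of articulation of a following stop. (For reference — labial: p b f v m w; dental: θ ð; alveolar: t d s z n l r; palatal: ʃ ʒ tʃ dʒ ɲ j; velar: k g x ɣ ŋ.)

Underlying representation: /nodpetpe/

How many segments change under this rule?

2

/d/ before /p/ (labial) → [b]
/t/ before /p/ (labial) → [p]
2 segments change.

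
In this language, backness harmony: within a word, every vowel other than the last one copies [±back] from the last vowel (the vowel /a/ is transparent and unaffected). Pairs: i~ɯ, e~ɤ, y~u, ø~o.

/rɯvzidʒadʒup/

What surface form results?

/i/ harmonizes with /u/ ([+back]) → [ɯ]

[rɯvzɯdʒadʒup]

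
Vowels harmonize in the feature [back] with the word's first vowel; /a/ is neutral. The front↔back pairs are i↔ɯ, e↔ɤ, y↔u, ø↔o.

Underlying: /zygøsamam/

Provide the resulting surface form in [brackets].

no segment meets the rule's conditions; no change.

[zygøsamam]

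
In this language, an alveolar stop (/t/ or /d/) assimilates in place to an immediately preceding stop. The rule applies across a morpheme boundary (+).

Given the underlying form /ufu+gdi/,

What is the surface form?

[ufu+ggi]

/d/ after /g/ (velar) → [g]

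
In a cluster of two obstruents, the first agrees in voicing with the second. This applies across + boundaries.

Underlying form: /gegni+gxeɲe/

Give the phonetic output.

[gegni+kxeɲe]

/g/ before /x/ (voiceless) → [k]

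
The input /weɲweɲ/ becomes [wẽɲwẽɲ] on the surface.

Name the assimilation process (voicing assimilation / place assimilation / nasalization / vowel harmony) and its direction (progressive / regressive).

/e/→[ẽ] /e/→[ẽ].
Each target copies a feature from the following segment, so the direction is regressive.

nasalization, regressive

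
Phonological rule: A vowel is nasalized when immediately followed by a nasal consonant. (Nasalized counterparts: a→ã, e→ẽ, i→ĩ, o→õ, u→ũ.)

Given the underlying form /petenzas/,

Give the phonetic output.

/e/ before nasal /n/ → [ẽ]

[petẽnzas]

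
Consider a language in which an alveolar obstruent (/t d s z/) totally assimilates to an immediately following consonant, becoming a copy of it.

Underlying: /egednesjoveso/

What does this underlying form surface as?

[egennejjoveso]

/d/ before /n/ → [n] (total assimilation)
/s/ before /j/ → [j] (total assimilation)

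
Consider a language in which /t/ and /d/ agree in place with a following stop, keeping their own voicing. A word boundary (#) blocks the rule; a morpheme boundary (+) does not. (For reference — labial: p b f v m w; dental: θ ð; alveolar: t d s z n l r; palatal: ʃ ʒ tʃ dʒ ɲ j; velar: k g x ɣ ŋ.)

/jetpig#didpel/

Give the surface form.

[jeppig#dibpel]

/t/ before /p/ (labial) → [p]
/d/ before /p/ (labial) → [b]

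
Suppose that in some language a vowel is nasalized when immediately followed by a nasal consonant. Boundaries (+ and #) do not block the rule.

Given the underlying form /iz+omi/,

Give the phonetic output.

/o/ before nasal /m/ → [õ]

[iz+õmi]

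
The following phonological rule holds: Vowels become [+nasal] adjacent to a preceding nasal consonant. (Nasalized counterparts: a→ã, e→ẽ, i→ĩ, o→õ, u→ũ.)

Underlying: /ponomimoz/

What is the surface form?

[ponõmĩmõz]

/o/ after nasal /n/ → [õ]
/i/ after nasal /m/ → [ĩ]
/o/ after nasal /m/ → [õ]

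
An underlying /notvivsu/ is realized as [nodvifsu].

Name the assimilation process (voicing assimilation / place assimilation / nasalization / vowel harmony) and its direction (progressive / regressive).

/t/→[d] /v/→[f].
Each target copies a feature from the following segment, so the direction is regressive.

voicing assimilation, regressive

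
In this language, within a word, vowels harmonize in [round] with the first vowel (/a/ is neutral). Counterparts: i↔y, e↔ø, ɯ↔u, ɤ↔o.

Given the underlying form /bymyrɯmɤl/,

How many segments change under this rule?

2

/ɯ/ harmonizes with /y/ ([+round]) → [u]
/ɤ/ harmonizes with /y/ ([+round]) → [o]
2 segments change.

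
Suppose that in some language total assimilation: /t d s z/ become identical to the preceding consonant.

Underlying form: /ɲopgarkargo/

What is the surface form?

[ɲopgarkargo]

no segment meets the rule's conditions; no change.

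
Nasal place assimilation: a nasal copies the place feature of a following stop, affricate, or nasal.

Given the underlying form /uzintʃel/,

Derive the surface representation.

/n/ before /tʃ/ (palatal) → [ɲ]

[uziɲtʃel]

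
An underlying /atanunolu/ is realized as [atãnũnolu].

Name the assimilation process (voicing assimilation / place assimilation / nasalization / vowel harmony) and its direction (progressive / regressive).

/a/→[ã] /u/→[ũ].
Each target copies a feature from the following segment, so the direction is regressive.

nasalization, regressive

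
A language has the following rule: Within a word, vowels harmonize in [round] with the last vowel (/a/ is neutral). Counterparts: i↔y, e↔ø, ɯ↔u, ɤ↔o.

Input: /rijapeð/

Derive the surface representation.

[rijapeð]

no segment meets the rule's conditions; no change.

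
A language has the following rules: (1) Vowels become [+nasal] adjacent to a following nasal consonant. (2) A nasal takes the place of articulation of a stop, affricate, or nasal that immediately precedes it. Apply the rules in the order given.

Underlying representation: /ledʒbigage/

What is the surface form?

[ledʒbigage]

Rule 1: no segment meets the rule's conditions; no change.
After rule 1: ledʒbigage
Rule 2: no segment meets the rule's conditions; no change.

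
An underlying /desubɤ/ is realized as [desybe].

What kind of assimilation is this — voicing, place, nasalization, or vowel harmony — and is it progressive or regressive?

/u/→[y] /ɤ/→[e].
Vowels agree with the first vowel, so the harmony is progressive.

vowel harmony, progressive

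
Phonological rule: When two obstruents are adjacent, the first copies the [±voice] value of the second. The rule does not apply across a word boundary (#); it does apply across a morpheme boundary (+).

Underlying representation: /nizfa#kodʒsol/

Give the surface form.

/z/ before /f/ (voiceless) → [s]
/dʒ/ before /s/ (voiceless) → [tʃ]

[nisfa#kotʃsol]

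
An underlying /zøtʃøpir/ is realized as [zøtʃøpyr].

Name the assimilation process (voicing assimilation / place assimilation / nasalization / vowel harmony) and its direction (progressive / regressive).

/i/→[y].
Vowels agree with the first vowel, so the harmony is progressive.

vowel harmony, progressive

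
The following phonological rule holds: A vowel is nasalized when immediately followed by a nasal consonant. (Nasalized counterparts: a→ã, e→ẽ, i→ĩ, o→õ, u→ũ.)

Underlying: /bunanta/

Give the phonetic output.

[bũnãnta]

/u/ before nasal /n/ → [ũ]
/a/ before nasal /n/ → [ã]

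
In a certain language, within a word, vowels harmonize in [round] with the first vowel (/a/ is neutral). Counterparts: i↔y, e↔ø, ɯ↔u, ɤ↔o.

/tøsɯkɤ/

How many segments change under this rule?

/ɯ/ harmonizes with /ø/ ([+round]) → [u]
/ɤ/ harmonizes with /ø/ ([+round]) → [o]
2 segments change.

2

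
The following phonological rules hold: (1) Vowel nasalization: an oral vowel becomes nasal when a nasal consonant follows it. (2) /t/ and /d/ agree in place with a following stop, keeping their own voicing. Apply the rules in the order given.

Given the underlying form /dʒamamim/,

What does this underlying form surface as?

[dʒãmãmĩm]

Rule 1: /a/ before nasal /m/ → [ã]
Rule 1: /a/ before nasal /m/ → [ã]
Rule 1: /i/ before nasal /m/ → [ĩ]
After rule 1: dʒãmãmĩm
Rule 2: no segment meets the rule's conditions; no change.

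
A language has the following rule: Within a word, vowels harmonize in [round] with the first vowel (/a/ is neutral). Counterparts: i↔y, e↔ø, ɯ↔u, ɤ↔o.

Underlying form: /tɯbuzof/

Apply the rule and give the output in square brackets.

[tɯbɯzɤf]

/u/ harmonizes with /ɯ/ ([-round]) → [ɯ]
/o/ harmonizes with /ɯ/ ([-round]) → [ɤ]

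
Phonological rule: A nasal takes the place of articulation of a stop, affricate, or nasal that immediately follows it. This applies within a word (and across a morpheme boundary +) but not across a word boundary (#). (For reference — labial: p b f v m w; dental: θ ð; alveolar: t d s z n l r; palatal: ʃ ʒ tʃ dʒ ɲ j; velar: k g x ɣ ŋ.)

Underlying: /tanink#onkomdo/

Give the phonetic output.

/n/ before /k/ (velar) → [ŋ]
/n/ before /k/ (velar) → [ŋ]
/m/ before /d/ (alveolar) → [n]

[taniŋk#oŋkondo]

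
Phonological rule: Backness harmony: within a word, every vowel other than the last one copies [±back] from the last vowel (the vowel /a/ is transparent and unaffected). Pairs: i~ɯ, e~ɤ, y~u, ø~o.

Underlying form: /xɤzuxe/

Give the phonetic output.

[xezyxe]

/ɤ/ harmonizes with /e/ ([-back]) → [e]
/u/ harmonizes with /e/ ([-back]) → [y]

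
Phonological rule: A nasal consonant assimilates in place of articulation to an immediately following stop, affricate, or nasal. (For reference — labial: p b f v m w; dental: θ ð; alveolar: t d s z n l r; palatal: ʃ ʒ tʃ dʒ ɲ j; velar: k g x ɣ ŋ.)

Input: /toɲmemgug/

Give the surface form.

[tommeŋgug]

/ɲ/ before /m/ (labial) → [m]
/m/ before /g/ (velar) → [ŋ]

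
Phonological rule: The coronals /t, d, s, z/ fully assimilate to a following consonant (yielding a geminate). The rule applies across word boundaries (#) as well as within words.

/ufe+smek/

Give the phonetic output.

/s/ before /m/ → [m] (total assimilation)

[ufe+mmek]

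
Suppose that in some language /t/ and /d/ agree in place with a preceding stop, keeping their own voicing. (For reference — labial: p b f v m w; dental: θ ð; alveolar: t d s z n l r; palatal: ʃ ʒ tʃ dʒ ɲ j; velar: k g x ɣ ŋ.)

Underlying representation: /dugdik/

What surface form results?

[duggik]

/d/ after /g/ (velar) → [g]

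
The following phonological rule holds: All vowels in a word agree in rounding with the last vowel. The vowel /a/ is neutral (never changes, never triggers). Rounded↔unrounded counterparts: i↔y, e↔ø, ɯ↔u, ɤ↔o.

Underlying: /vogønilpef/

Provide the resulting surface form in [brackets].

[vɤgenilpef]

/o/ harmonizes with /e/ ([-round]) → [ɤ]
/ø/ harmonizes with /e/ ([-round]) → [e]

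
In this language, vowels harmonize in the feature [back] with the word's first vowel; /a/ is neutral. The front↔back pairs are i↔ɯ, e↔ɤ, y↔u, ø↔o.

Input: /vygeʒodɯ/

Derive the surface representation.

/o/ harmonizes with /y/ ([-back]) → [ø]
/ɯ/ harmonizes with /y/ ([-back]) → [i]

[vygeʒødi]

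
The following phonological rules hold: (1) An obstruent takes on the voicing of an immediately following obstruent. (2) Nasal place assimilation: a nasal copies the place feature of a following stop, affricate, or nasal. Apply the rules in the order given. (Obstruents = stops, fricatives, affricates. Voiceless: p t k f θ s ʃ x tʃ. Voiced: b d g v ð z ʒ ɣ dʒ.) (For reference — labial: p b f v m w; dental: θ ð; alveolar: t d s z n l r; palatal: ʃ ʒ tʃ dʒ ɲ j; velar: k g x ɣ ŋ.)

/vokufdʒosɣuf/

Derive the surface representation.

Rule 1: /f/ before /dʒ/ (voiced) → [v]
Rule 1: /s/ before /ɣ/ (voiced) → [z]
After rule 1: vokuvdʒozɣuf
Rule 2: no segment meets the rule's conditions; no change.

[vokuvdʒozɣuf]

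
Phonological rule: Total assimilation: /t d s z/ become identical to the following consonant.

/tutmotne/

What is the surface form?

[tummonne]

/t/ before /m/ → [m] (total assimilation)
/t/ before /n/ → [n] (total assimilation)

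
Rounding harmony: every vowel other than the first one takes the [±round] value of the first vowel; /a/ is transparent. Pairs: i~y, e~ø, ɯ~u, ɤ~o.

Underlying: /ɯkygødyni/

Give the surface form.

/y/ harmonizes with /ɯ/ ([-round]) → [i]
/ø/ harmonizes with /ɯ/ ([-round]) → [e]
/y/ harmonizes with /ɯ/ ([-round]) → [i]

[ɯkigedini]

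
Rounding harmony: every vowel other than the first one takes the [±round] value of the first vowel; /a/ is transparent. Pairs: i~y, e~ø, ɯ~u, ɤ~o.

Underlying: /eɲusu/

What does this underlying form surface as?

[eɲɯsɯ]

/u/ harmonizes with /e/ ([-round]) → [ɯ]
/u/ harmonizes with /e/ ([-round]) → [ɯ]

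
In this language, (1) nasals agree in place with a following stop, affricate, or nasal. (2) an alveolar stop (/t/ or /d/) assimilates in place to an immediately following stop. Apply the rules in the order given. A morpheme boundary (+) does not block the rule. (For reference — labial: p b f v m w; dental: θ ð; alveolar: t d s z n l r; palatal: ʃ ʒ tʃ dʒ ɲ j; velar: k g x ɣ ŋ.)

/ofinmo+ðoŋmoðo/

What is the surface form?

[ofimmo+ðommoðo]

Rule 1: /n/ before /m/ (labial) → [m]
Rule 1: /ŋ/ before /m/ (labial) → [m]
After rule 1: ofimmo+ðommoðo
Rule 2: no segment meets the rule's conditions; no change.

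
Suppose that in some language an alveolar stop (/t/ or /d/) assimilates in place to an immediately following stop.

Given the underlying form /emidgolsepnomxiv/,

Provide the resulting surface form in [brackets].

[emiggolsepnomxiv]

/d/ before /g/ (velar) → [g]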